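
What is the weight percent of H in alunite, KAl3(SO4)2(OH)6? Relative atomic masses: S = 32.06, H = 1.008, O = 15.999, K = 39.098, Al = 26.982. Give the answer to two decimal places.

Molar mass of KAl3(SO4)2(OH)6: 1*39.098 + 3*26.982 + 2*32.06 + 14*15.999 + 6*1.008 = 414.198 g/mol.
Mass of H per formula unit: 6 × 1.008 = 6.048 g.
Weight fraction H = 6.048 / 414.198 = 0.0146.

1.46 weight percent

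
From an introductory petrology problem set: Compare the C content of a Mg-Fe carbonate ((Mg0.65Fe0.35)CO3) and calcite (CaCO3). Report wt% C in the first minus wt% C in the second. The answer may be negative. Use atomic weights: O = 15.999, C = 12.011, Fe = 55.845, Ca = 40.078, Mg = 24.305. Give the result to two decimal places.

0.60 percentage points

First mineral: 12.011 g C in 95.352 g formula = 12.60 wt% C.
Second mineral: 12.011 g C in 100.086 g formula = 12.00 wt% C.
12.60% − 12.00% gives a difference of 0.60 percentage points.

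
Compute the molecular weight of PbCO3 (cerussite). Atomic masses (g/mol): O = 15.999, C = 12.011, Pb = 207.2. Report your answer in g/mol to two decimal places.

267.21 g/mol

M = 1×207.2 + 1×12.011 + 3×15.999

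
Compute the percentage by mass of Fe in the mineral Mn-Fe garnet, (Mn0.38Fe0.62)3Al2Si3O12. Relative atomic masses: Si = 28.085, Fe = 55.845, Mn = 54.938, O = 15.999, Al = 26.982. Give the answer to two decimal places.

Formula mass = 1.14·54.938 + 1.86·55.845 + 2·26.982 + 3·28.085 + 12·15.999 = 496.708 g/mol, of which 103.872 g is Fe.
So Fe makes up 103.872/496.708 = 0.2091 of the mass, i.e. 20.91%.

20.91 wt%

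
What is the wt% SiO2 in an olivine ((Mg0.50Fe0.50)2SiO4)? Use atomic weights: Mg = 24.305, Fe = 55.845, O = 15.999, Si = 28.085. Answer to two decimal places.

Formula mass = 172.231 g/mol.
1 Si → 1.0000 mol SiO2 per formula unit; M(SiO2) = 60.083, so SiO2 mass = 60.083 g.
60.083/172.231 × 100 = 34.89 wt%.

34.89 wt%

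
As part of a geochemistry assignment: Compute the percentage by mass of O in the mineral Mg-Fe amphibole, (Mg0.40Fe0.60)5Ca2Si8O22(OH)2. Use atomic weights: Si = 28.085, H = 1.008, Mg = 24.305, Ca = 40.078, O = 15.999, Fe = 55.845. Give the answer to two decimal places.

Molar mass of (Mg0.40Fe0.60)5Ca2Si8O22(OH)2: 2×24.305 + 3×55.845 + 2×40.078 + 8×28.085 + 24×15.999 + 2×1.008 = 906.973 g/mol.
Mass of O per formula unit: 24 × 15.999 = 383.976 g.
Weight fraction O = 383.976 / 906.973 = 0.4234.

42.34 weight percent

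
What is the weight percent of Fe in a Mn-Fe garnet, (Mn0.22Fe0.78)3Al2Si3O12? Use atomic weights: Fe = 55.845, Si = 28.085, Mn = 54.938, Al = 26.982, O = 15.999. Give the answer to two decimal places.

26.29 weight percent

Formula mass = 0.66·54.938 + 2.34·55.845 + 2·26.982 + 3·28.085 + 12·15.999 = 497.143 g/mol, of which 130.677 g is Fe.
So Fe makes up 130.677/497.143 = 0.2629 of the mass, i.e. 26.29%.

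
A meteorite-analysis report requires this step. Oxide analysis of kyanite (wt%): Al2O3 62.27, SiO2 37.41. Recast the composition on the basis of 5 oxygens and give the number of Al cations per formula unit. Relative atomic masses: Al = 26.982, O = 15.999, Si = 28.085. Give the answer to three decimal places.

Al2O3 (M=101.961): mol = 0.61072; Al = 1.22144, O = 1.83216.
SiO2 (M=60.083): mol = 0.62264; Si = 0.62264, O = 1.24528.
ΣO = 3.07744; factor = 5/ΣO = 1.62473.
Al apfu = 1.22144 × 1.62473 = 1.985.

1.985 Al apfu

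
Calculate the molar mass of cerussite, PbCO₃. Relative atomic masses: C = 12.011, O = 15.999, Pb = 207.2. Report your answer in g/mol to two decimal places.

267.21 g/mol

Pb: 1 × 207.2 = 207.2000
C: 1 × 12.011 = 12.0110
O: 3 × 15.999 = 47.9970
Summing the contributions gives the formula mass.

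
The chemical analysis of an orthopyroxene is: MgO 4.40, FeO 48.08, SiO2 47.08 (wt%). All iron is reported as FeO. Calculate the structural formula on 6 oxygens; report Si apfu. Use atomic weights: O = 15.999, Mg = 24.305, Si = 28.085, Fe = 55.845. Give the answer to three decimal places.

2.004 Si apfu

MgO (M=40.304): mol = 0.10917; Mg = 0.10917, O = 0.10917.
FeO (M=71.844): mol = 0.66923; Fe = 0.66923, O = 0.66923.
SiO2 (M=60.083): mol = 0.78358; Si = 0.78358, O = 1.56716.
ΣO = 2.34556; factor = 6/ΣO = 2.55802.
Si apfu = 0.78358 × 2.55802 = 2.004.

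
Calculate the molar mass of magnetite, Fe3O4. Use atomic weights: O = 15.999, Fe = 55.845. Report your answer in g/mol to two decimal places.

The formula mass is the sum 3(55.845) + 4(15.999).

231.53 g/mol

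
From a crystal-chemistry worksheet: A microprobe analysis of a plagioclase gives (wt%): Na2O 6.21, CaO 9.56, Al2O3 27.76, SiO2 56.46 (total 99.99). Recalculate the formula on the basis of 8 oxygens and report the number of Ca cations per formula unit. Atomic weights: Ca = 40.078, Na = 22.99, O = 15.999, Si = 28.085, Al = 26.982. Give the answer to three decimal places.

0.460 Ca apfu

Na2O: 6.21/61.979 = 0.10020 mol → 0.20040 mol Na, 0.10020 mol O.
CaO: 9.56/56.077 = 0.17048 mol → 0.17048 mol Ca, 0.17048 mol O.
Al2O3: 27.76/101.961 = 0.27226 mol → 0.54452 mol Al, 0.81678 mol O.
SiO2: 56.46/60.083 = 0.93970 mol → 0.93970 mol Si, 1.87940 mol O.
Total oxygen = 2.96686 mol. Normalization factor = 8/2.96686 = 2.69645.
Ca per 8 O = 0.17048 × 2.69645 = 0.460.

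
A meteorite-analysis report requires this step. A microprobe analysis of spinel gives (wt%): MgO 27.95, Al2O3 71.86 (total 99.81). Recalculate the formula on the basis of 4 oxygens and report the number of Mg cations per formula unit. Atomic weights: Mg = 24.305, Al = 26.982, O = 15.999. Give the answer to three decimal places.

0.988 Mg apfu

MgO: 27.95/40.304 = 0.69348 mol → 0.69348 mol Mg, 0.69348 mol O.
Al2O3: 71.86/101.961 = 0.70478 mol → 1.40956 mol Al, 2.11434 mol O.
Total oxygen = 2.80782 mol. Normalization factor = 4/2.80782 = 1.42459.
Mg per 4 O = 0.69348 × 1.42459 = 0.988.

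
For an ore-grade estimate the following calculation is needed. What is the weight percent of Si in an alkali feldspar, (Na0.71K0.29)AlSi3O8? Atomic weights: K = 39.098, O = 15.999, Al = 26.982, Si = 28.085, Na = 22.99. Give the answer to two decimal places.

31.57 mass %

Formula mass = 0.71×22.99 + 0.29×39.098 + 1×26.982 + 3×28.085 + 8×15.999 = 266.890 g/mol, of which 84.255 g is Si.
So Si makes up 84.255/266.890 = 0.3157 of the mass, i.e. 31.57%.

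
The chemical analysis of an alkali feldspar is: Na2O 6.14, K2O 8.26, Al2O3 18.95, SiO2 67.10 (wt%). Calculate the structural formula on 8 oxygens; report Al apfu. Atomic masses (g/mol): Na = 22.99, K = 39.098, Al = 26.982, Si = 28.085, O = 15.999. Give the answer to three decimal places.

0.999 Al apfu

6.14 wt% Na2O ÷ 61.979 g/mol = 0.09907 mol, giving 0.19814 Na and 0.09907 O.
8.26 wt% K2O ÷ 94.195 g/mol = 0.08769 mol, giving 0.17538 K and 0.08769 O.
18.95 wt% Al2O3 ÷ 101.961 g/mol = 0.18586 mol, giving 0.37172 Al and 0.55758 O.
67.10 wt% SiO2 ÷ 60.083 g/mol = 1.11679 mol, giving 1.11679 Si and 2.23358 O.
Oxygen sums to 2.97792; scaling by 8/2.97792 = 2.68644 puts the formula on 8 O.
Al: 0.37172 × 2.68644 = 0.999 atoms per formula unit.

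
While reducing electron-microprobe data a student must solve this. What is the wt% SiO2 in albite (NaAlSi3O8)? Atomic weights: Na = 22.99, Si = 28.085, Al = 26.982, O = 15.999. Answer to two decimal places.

M(NaAlSi3O8) = 262.219 g/mol; M(SiO2) = 60.083 g/mol.
Moles SiO2 per formula unit = 3 Si ÷ 1 = 3.0000.
SiO2 fraction = (3.0000 × 60.083) / 262.219 = 180.249/262.219 = 0.6874.

68.74 wt%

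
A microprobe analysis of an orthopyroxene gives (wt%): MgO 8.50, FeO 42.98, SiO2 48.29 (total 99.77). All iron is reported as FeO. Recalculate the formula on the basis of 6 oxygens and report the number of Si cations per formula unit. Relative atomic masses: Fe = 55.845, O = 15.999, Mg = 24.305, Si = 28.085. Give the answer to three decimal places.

1.996 Si apfu

8.50 wt% MgO ÷ 40.304 g/mol = 0.21090 mol, giving 0.21090 Mg and 0.21090 O.
42.98 wt% FeO ÷ 71.844 g/mol = 0.59824 mol, giving 0.59824 Fe and 0.59824 O.
48.29 wt% SiO2 ÷ 60.083 g/mol = 0.80372 mol, giving 0.80372 Si and 1.60744 O.
Oxygen sums to 2.41658; scaling by 6/2.41658 = 2.48285 puts the formula on 6 O.
Si: 0.80372 × 2.48285 = 1.996 atoms per formula unit.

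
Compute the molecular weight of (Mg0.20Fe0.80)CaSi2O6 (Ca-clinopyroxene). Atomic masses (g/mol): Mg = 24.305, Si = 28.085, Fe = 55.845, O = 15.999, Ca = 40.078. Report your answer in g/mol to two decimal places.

241.78 g/mol

The formula mass is the sum 0.20·24.305 + 0.80·55.845 + 1·40.078 + 2·28.085 + 6·15.999.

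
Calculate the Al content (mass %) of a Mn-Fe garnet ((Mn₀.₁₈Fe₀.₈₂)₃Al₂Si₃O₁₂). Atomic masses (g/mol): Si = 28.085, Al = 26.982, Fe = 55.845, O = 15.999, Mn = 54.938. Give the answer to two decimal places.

10.85 mass %

Molar mass of (Mn₀.₁₈Fe₀.₈₂)₃Al₂Si₃O₁₂: 0.54*54.938 + 2.46*55.845 + 2*26.982 + 3*28.085 + 12*15.999 = 497.252 g/mol.
Mass of Al per formula unit: 2 × 26.982 = 53.964 g.
Weight fraction Al = 53.964 / 497.252 = 0.1085.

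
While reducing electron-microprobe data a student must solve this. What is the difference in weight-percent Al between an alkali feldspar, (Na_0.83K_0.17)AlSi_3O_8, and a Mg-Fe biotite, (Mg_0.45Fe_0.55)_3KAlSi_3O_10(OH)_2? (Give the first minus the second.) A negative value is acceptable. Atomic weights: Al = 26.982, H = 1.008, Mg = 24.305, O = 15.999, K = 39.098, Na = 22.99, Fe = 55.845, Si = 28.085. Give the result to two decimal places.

4.43 percentage points

First mineral: 26.982 g Al in 264.957 g formula = 10.18 wt% Al.
Second mineral: 26.982 g Al in 469.295 g formula = 5.75 wt% Al.
10.18% − 5.75% gives a difference of 4.43 percentage points.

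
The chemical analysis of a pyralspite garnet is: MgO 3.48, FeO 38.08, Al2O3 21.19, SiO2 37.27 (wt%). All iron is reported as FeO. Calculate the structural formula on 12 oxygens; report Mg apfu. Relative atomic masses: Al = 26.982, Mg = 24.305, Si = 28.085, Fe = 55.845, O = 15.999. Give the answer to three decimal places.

0.418 Mg apfu

MgO: 3.48/40.304 = 0.08634 mol → 0.08634 mol Mg, 0.08634 mol O.
FeO: 38.08/71.844 = 0.53004 mol → 0.53004 mol Fe, 0.53004 mol O.
Al2O3: 21.19/101.961 = 0.20782 mol → 0.41564 mol Al, 0.62346 mol O.
SiO2: 37.27/60.083 = 0.62031 mol → 0.62031 mol Si, 1.24062 mol O.
Total oxygen = 2.48046 mol. Normalization factor = 12/2.48046 = 4.83781.
Mg per 12 O = 0.08634 × 4.83781 = 0.418.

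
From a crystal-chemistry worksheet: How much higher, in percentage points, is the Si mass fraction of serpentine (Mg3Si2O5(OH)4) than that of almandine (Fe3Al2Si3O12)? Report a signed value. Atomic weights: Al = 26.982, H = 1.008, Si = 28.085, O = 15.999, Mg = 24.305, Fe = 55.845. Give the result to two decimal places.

Si in Mg3Si2O5(OH)4: molar mass 277.108 g/mol; 2×28.085 = 56.170 g → 20.27 wt%.
Si in Fe3Al2Si3O12: molar mass 497.742 g/mol; 3×28.085 = 84.255 g → 16.93 wt%.
Difference = 20.27 − 16.93 = 3.34 percentage points.

3.34 percentage points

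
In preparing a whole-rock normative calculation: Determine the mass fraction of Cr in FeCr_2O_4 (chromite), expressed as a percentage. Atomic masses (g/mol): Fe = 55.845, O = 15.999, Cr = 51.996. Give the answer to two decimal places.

46.46 weight percent

Formula mass = 1*55.845 + 2*51.996 + 4*15.999 = 223.833 g/mol, of which 103.992 g is Cr.
So Cr makes up 103.992/223.833 = 0.4646 of the mass, i.e. 46.46%.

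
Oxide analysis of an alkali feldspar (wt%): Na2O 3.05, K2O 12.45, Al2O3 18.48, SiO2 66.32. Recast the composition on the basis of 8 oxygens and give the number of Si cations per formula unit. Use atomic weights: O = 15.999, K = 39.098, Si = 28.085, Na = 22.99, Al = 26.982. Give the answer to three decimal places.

3.011 Si apfu

Na2O: 3.05/61.979 = 0.04921 mol → 0.09842 mol Na, 0.04921 mol O.
K2O: 12.45/94.195 = 0.13217 mol → 0.26434 mol K, 0.13217 mol O.
Al2O3: 18.48/101.961 = 0.18125 mol → 0.36250 mol Al, 0.54375 mol O.
SiO2: 66.32/60.083 = 1.10381 mol → 1.10381 mol Si, 2.20762 mol O.
Total oxygen = 2.93275 mol. Normalization factor = 8/2.93275 = 2.72782.
Si per 8 O = 1.10381 × 2.72782 = 3.011.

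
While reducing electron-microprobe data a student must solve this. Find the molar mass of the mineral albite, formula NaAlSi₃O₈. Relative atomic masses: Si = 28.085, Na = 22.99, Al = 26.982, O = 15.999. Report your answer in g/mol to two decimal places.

M = 1·22.99 + 1·26.982 + 3·28.085 + 8·15.999

262.22 g/mol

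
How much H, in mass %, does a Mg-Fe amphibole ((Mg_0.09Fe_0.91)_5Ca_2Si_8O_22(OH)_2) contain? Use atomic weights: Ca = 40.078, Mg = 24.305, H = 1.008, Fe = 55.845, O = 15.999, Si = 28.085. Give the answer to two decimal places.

0.21 mass %

Molar mass of (Mg_0.09Fe_0.91)_5Ca_2Si_8O_22(OH)_2: 0.45·24.305 + 4.55·55.845 + 2·40.078 + 8·28.085 + 24·15.999 + 2·1.008 = 955.860 g/mol.
Mass of H per formula unit: 2 × 1.008 = 2.016 g.
Weight fraction H = 2.016 / 955.860 = 0.0021.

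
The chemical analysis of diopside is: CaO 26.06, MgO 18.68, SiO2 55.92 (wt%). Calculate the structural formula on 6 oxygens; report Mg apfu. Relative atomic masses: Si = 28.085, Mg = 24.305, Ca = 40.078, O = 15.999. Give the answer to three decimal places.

0.997 Mg apfu

26.06 wt% CaO ÷ 56.077 g/mol = 0.46472 mol, giving 0.46472 Ca and 0.46472 O.
18.68 wt% MgO ÷ 40.304 g/mol = 0.46348 mol, giving 0.46348 Mg and 0.46348 O.
55.92 wt% SiO2 ÷ 60.083 g/mol = 0.93071 mol, giving 0.93071 Si and 1.86142 O.
Oxygen sums to 2.78962; scaling by 6/2.78962 = 2.15083 puts the formula on 6 O.
Mg: 0.46348 × 2.15083 = 0.997 atoms per formula unit.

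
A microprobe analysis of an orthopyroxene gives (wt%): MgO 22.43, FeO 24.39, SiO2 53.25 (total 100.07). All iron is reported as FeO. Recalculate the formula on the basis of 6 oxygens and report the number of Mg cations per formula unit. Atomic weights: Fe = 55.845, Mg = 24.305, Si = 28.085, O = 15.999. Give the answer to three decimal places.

MgO: 22.43/40.304 = 0.55652 mol → 0.55652 mol Mg, 0.55652 mol O.
FeO: 24.39/71.844 = 0.33949 mol → 0.33949 mol Fe, 0.33949 mol O.
SiO2: 53.25/60.083 = 0.88627 mol → 0.88627 mol Si, 1.77254 mol O.
Total oxygen = 2.66855 mol. Normalization factor = 6/2.66855 = 2.24841.
Mg per 6 O = 0.55652 × 2.24841 = 1.251.

1.251 Mg apfu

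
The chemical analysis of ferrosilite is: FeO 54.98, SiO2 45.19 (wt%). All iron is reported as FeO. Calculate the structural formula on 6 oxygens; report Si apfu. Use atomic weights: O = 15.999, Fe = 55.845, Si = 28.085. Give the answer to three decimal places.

FeO (M=71.844): mol = 0.76527; Fe = 0.76527, O = 0.76527.
SiO2 (M=60.083): mol = 0.75213; Si = 0.75213, O = 1.50426.
ΣO = 2.26953; factor = 6/ΣO = 2.64372.
Si apfu = 0.75213 × 2.64372 = 1.988.

1.988 Si apfu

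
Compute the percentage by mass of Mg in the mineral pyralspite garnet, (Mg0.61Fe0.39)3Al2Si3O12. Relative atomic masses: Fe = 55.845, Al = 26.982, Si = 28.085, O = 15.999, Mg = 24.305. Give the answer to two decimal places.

Formula mass = 1.83×24.305 + 1.17×55.845 + 2×26.982 + 3×28.085 + 12×15.999 = 440.024 g/mol, of which 44.478 g is Mg.
So Mg makes up 44.478/440.024 = 0.1011 of the mass, i.e. 10.11%.

10.11 wt%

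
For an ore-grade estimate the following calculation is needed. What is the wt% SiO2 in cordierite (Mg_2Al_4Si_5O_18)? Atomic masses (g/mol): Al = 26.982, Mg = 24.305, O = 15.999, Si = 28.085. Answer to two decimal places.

M(Mg_2Al_4Si_5O_18) = 584.945 g/mol; M(SiO2) = 60.083 g/mol.
Moles SiO2 per formula unit = 5 Si ÷ 1 = 5.0000.
SiO2 fraction = (5.0000 × 60.083) / 584.945 = 300.415/584.945 = 0.5136.

51.36 wt%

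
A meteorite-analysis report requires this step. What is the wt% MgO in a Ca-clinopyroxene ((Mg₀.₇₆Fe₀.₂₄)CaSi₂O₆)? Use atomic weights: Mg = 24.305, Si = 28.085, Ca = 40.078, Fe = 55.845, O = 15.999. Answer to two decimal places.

Molar mass of (Mg₀.₇₆Fe₀.₂₄)CaSi₂O₆ = 0.76×24.305 + 0.24×55.845 + 1×40.078 + 2×28.085 + 6×15.999 = 224.117 g/mol.
Each formula unit contains 0.76 Mg, equivalent to 0.76/1 = 0.7600 mol MgO.
M(MgO) = 1×24.305 + 1×15.999 = 40.304 g/mol.
Mass of MgO per formula unit = 0.7600 × 40.304 = 30.631 g.
MgO wt% = 30.631 / 224.117 × 100 = 13.67%.

13.67 wt%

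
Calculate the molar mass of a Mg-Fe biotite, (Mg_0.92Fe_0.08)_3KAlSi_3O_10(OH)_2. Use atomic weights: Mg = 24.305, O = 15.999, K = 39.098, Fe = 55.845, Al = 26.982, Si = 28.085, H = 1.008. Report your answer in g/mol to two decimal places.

424.82 g/mol

Mg: 2.76 × 24.305 = 67.0818
Fe: 0.24 × 55.845 = 13.4028
K: 1 × 39.098 = 39.0980
Al: 1 × 26.982 = 26.9820
Si: 3 × 28.085 = 84.2550
O: 12 × 15.999 = 191.9880
H: 2 × 1.008 = 2.0160
Summing the contributions gives the formula mass.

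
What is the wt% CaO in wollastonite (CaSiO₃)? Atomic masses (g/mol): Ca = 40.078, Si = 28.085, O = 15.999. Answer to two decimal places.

M(CaSiO₃) = 116.160 g/mol; M(CaO) = 56.077 g/mol.
Moles CaO per formula unit = 1 Ca ÷ 1 = 1.0000.
CaO fraction = (1.0000 × 56.077) / 116.160 = 56.077/116.160 = 0.4828.

48.28 wt%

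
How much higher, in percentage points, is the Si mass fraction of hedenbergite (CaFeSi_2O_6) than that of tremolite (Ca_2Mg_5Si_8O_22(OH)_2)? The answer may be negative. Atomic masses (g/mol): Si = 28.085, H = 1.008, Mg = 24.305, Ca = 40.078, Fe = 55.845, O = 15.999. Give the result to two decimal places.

-5.02 percentage points

First mineral: 56.170 g Si in 248.087 g formula = 22.64 wt% Si.
Second mineral: 224.680 g Si in 812.353 g formula = 27.66 wt% Si.
22.64% − 27.66% gives a difference of -5.02 percentage points.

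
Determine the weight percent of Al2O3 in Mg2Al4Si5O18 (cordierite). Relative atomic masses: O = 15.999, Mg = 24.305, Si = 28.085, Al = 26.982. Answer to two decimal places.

34.86 wt%

Formula mass = 584.945 g/mol.
4 Al → 2.0000 mol Al2O3 per formula unit; M(Al2O3) = 101.961, so Al2O3 mass = 203.922 g.
203.922/584.945 × 100 = 34.86 wt%.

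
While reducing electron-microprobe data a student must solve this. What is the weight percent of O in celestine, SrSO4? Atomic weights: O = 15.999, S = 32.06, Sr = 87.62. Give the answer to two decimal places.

M(SrSO4) = 183.676 g/mol.
O contributes 4 × 15.999 = 63.996 g per mole.
63.996/183.676 = 0.3484 → 34.84%.

34.84 mass %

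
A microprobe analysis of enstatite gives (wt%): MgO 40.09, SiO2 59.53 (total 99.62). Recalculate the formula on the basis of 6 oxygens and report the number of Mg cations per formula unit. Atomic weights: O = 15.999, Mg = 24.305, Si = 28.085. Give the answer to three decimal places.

2.005 Mg apfu

MgO (M=40.304): mol = 0.99469; Mg = 0.99469, O = 0.99469.
SiO2 (M=60.083): mol = 0.99080; Si = 0.99080, O = 1.98160.
ΣO = 2.97629; factor = 6/ΣO = 2.01593.
Mg apfu = 0.99469 × 2.01593 = 2.005.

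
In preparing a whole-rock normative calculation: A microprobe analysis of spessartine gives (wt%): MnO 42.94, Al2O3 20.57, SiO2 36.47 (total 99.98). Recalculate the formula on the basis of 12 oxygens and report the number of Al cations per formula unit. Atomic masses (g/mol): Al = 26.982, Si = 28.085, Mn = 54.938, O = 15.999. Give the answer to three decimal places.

MnO: 42.94/70.937 = 0.60533 mol → 0.60533 mol Mn, 0.60533 mol O.
Al2O3: 20.57/101.961 = 0.20174 mol → 0.40348 mol Al, 0.60522 mol O.
SiO2: 36.47/60.083 = 0.60699 mol → 0.60699 mol Si, 1.21398 mol O.
Total oxygen = 2.42453 mol. Normalization factor = 12/2.42453 = 4.94941.
Al per 12 O = 0.40348 × 4.94941 = 1.997.

1.997 Al apfu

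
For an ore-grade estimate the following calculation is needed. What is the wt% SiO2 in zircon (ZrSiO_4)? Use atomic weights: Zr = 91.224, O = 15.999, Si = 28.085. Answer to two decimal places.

32.78 wt%

Formula mass = 183.305 g/mol.
1 Si → 1.0000 mol SiO2 per formula unit; M(SiO2) = 60.083, so SiO2 mass = 60.083 g.
60.083/183.305 × 100 = 32.78 wt%.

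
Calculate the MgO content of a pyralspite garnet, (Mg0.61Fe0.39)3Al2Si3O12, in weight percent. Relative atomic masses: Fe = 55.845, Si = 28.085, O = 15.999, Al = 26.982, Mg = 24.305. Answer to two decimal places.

Molar mass of (Mg0.61Fe0.39)3Al2Si3O12 = 1.83*24.305 + 1.17*55.845 + 2*26.982 + 3*28.085 + 12*15.999 = 440.024 g/mol.
Each formula unit contains 1.83 Mg, equivalent to 1.83/1 = 1.8300 mol MgO.
M(MgO) = 1×24.305 + 1×15.999 = 40.304 g/mol.
Mass of MgO per formula unit = 1.8300 × 40.304 = 73.756 g.
MgO wt% = 73.756 / 440.024 × 100 = 16.76%.

16.76 wt%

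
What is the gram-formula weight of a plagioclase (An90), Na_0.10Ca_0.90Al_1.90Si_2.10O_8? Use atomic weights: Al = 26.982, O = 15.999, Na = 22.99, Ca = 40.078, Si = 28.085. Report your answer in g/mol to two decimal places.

Na: 0.10 × 22.99 = 2.2990
Ca: 0.90 × 40.078 = 36.0702
Al: 1.90 × 26.982 = 51.2658
Si: 2.10 × 28.085 = 58.9785
O: 8 × 15.999 = 127.9920
Summing the contributions gives the formula mass.

276.61 g/mol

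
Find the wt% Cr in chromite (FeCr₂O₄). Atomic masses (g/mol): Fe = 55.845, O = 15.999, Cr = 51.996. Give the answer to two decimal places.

46.46 weight percent

Molar mass of FeCr₂O₄: 1·55.845 + 2·51.996 + 4·15.999 = 223.833 g/mol.
Mass of Cr per formula unit: 2 × 51.996 = 103.992 g.
Weight fraction Cr = 103.992 / 223.833 = 0.4646.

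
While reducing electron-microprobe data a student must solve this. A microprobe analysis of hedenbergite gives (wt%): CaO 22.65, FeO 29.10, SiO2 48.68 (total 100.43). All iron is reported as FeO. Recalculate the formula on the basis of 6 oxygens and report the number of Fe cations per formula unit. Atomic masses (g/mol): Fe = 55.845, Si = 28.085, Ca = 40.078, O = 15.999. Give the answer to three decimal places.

CaO: 22.65/56.077 = 0.40391 mol → 0.40391 mol Ca, 0.40391 mol O.
FeO: 29.10/71.844 = 0.40504 mol → 0.40504 mol Fe, 0.40504 mol O.
SiO2: 48.68/60.083 = 0.81021 mol → 0.81021 mol Si, 1.62042 mol O.
Total oxygen = 2.42937 mol. Normalization factor = 6/2.42937 = 2.46978.
Fe per 6 O = 0.40504 × 2.46978 = 1.000.

1.000 Fe apfu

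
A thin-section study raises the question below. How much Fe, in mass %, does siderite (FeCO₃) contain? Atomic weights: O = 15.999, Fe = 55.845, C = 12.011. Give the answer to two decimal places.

48.20 mass %

M(FeCO₃) = 115.853 g/mol.
Fe contributes 1 × 55.845 = 55.845 g per mole.
55.845/115.853 = 0.4820 → 48.20%.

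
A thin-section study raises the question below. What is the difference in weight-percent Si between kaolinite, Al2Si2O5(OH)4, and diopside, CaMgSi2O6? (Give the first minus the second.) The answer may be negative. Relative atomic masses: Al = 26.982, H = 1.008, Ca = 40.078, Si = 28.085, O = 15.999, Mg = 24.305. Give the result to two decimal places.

M(Al2Si2O5(OH)4) = 258.157 g/mol, so wt% Si = 56.170/258.157 × 100 = 21.76%.
M(CaMgSi2O6) = 216.547 g/mol, so wt% Si = 56.170/216.547 × 100 = 25.94%.
21.76 − 25.94 = -4.18 pp.

-4.18 percentage points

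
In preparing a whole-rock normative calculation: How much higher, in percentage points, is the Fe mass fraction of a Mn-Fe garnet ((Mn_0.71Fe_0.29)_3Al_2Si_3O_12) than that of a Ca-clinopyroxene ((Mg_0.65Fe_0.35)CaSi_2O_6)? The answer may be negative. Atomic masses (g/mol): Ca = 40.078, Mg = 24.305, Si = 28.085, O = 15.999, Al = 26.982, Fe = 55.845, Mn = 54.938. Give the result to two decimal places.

1.21 percentage points

Fe in (Mn_0.71Fe_0.29)_3Al_2Si_3O_12: molar mass 495.810 g/mol; 0.87×55.845 = 48.585 g → 9.80 wt%.
Fe in (Mg_0.65Fe_0.35)CaSi_2O_6: molar mass 227.586 g/mol; 0.35×55.845 = 19.546 g → 8.59 wt%.
Difference = 9.80 − 8.59 = 1.21 percentage points.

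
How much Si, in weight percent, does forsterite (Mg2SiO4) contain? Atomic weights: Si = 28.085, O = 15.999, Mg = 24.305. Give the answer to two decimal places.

M(Mg2SiO4) = 140.691 g/mol.
Si contributes 1 × 28.085 = 28.085 g per mole.
28.085/140.691 = 0.1996 → 19.96%.

19.96 weight percent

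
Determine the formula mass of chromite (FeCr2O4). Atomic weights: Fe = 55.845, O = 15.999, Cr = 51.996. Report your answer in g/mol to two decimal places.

Fe: 1 × 55.845 = 55.8450
Cr: 2 × 51.996 = 103.9920
O: 4 × 15.999 = 63.9960
Summing the contributions gives the formula mass.

223.83 g/mol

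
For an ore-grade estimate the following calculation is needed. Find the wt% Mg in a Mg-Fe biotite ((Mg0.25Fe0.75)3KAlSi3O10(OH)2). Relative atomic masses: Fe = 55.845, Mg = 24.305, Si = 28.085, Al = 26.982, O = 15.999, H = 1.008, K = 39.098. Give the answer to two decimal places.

3.73 wt%

Molar mass of (Mg0.25Fe0.75)3KAlSi3O10(OH)2: 0.75*24.305 + 2.25*55.845 + 1*39.098 + 1*26.982 + 3*28.085 + 12*15.999 + 2*1.008 = 488.219 g/mol.
Mass of Mg per formula unit: 0.75 × 24.305 = 18.229 g.
Weight fraction Mg = 18.229 / 488.219 = 0.0373.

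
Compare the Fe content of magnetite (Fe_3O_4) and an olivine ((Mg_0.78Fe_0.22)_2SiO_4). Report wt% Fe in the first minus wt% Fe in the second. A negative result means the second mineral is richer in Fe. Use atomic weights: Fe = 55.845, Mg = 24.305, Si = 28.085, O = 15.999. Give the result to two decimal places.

56.46 percentage points

First mineral: 167.535 g Fe in 231.531 g formula = 72.36 wt% Fe.
Second mineral: 24.572 g Fe in 154.569 g formula = 15.90 wt% Fe.
72.36% − 15.90% gives a difference of 56.46 percentage points.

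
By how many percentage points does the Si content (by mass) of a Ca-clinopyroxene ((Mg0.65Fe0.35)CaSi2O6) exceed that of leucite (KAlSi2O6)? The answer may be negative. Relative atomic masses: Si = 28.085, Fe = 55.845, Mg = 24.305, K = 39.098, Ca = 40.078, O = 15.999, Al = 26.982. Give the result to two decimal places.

M((Mg0.65Fe0.35)CaSi2O6) = 227.586 g/mol, so wt% Si = 56.170/227.586 × 100 = 24.68%.
M(KAlSi2O6) = 218.244 g/mol, so wt% Si = 56.170/218.244 × 100 = 25.74%.
24.68 − 25.74 = -1.06 pp.

-1.06 percentage points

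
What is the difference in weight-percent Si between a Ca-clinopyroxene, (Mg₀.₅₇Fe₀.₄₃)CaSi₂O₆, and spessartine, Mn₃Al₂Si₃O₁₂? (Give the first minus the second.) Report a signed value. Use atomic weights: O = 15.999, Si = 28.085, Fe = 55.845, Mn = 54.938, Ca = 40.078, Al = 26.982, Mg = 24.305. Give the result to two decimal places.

Si in (Mg₀.₅₇Fe₀.₄₃)CaSi₂O₆: molar mass 230.109 g/mol; 2×28.085 = 56.170 g → 24.41 wt%.
Si in Mn₃Al₂Si₃O₁₂: molar mass 495.021 g/mol; 3×28.085 = 84.255 g → 17.02 wt%.
Difference = 24.41 − 17.02 = 7.39 percentage points.

7.39 percentage points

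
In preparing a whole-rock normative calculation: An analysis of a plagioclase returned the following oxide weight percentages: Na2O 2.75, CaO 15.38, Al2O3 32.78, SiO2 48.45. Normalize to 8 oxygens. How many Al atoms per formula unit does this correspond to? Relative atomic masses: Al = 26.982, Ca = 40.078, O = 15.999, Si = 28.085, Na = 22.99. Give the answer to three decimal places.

1.776 Al apfu

Na2O (M=61.979): mol = 0.04437; Na = 0.08874, O = 0.04437.
CaO (M=56.077): mol = 0.27427; Ca = 0.27427, O = 0.27427.
Al2O3 (M=101.961): mol = 0.32150; Al = 0.64300, O = 0.96450.
SiO2 (M=60.083): mol = 0.80638; Si = 0.80638, O = 1.61276.
ΣO = 2.89590; factor = 8/ΣO = 2.76253.
Al apfu = 0.64300 × 2.76253 = 1.776.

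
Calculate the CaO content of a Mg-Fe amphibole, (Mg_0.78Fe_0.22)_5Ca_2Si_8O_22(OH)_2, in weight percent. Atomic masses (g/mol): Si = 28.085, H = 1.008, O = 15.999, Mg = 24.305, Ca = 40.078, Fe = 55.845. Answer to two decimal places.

13.24 wt%

M((Mg_0.78Fe_0.22)_5Ca_2Si_8O_22(OH)_2) = 847.047 g/mol; M(CaO) = 56.077 g/mol.
Moles CaO per formula unit = 2 Ca ÷ 1 = 2.0000.
CaO fraction = (2.0000 × 56.077) / 847.047 = 112.154/847.047 = 0.1324.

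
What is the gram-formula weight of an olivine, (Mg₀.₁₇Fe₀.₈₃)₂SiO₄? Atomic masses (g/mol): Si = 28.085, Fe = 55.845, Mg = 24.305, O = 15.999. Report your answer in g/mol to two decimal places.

M = 0.34·24.305 + 1.66·55.845 + 1·28.085 + 4·15.999

193.05 g/mol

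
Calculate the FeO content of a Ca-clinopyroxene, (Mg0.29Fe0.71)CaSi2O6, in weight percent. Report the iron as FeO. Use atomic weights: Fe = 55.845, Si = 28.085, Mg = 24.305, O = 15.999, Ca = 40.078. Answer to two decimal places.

21.35 wt%

Molar mass of (Mg0.29Fe0.71)CaSi2O6 = 0.29·24.305 + 0.71·55.845 + 1·40.078 + 2·28.085 + 6·15.999 = 238.940 g/mol.
Each formula unit contains 0.71 Fe, equivalent to 0.71/1 = 0.7100 mol FeO.
M(FeO) = 1×55.845 + 1×15.999 = 71.844 g/mol.
Mass of FeO per formula unit = 0.7100 × 71.844 = 51.009 g.
FeO wt% = 51.009 / 238.940 × 100 = 21.35%.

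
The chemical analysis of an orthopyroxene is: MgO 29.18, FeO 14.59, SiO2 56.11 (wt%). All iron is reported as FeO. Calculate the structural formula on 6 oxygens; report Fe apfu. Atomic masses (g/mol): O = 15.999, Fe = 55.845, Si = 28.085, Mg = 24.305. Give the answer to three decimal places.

0.436 Fe apfu

MgO: 29.18/40.304 = 0.72400 mol → 0.72400 mol Mg, 0.72400 mol O.
FeO: 14.59/71.844 = 0.20308 mol → 0.20308 mol Fe, 0.20308 mol O.
SiO2: 56.11/60.083 = 0.93387 mol → 0.93387 mol Si, 1.86774 mol O.
Total oxygen = 2.79482 mol. Normalization factor = 6/2.79482 = 2.14683.
Fe per 6 O = 0.20308 × 2.14683 = 0.436.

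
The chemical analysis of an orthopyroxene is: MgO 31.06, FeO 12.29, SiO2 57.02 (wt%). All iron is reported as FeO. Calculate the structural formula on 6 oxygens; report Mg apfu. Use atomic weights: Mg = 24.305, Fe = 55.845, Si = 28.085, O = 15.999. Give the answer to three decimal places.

31.06 wt% MgO ÷ 40.304 g/mol = 0.77064 mol, giving 0.77064 Mg and 0.77064 O.
12.29 wt% FeO ÷ 71.844 g/mol = 0.17107 mol, giving 0.17107 Fe and 0.17107 O.
57.02 wt% SiO2 ÷ 60.083 g/mol = 0.94902 mol, giving 0.94902 Si and 1.89804 O.
Oxygen sums to 2.83975; scaling by 6/2.83975 = 2.11286 puts the formula on 6 O.
Mg: 0.77064 × 2.11286 = 1.628 atoms per formula unit.

1.628 Mg apfu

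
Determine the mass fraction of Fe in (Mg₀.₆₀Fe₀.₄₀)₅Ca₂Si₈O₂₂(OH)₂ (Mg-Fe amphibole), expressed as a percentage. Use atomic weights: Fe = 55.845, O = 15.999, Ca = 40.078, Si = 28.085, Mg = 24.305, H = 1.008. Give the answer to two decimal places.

Formula mass = 3*24.305 + 2*55.845 + 2*40.078 + 8*28.085 + 24*15.999 + 2*1.008 = 875.433 g/mol, of which 111.690 g is Fe.
So Fe makes up 111.690/875.433 = 0.1276 of the mass, i.e. 12.76%.

12.76 weight percent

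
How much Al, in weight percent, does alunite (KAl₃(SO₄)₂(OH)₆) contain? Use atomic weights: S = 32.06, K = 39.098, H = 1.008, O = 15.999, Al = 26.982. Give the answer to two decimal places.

19.54 weight percent

Formula mass = 1·39.098 + 3·26.982 + 2·32.06 + 14·15.999 + 6·1.008 = 414.198 g/mol, of which 80.946 g is Al.
So Al makes up 80.946/414.198 = 0.1954 of the mass, i.e. 19.54%.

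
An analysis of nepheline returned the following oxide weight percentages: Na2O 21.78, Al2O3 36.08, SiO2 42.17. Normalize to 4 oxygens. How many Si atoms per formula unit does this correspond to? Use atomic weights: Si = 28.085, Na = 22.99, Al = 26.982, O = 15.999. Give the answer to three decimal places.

0.997 Si apfu

21.78 wt% Na2O ÷ 61.979 g/mol = 0.35141 mol, giving 0.70282 Na and 0.35141 O.
36.08 wt% Al2O3 ÷ 101.961 g/mol = 0.35386 mol, giving 0.70772 Al and 1.06158 O.
42.17 wt% SiO2 ÷ 60.083 g/mol = 0.70186 mol, giving 0.70186 Si and 1.40372 O.
Oxygen sums to 2.81671; scaling by 4/2.81671 = 1.42010 puts the formula on 4 O.
Si: 0.70186 × 1.42010 = 0.997 atoms per formula unit.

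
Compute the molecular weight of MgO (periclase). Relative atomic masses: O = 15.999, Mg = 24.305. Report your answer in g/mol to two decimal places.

Mg: 1 × 24.305 = 24.3050
O: 1 × 15.999 = 15.9990
Summing the contributions gives the formula mass.

40.30 g/mol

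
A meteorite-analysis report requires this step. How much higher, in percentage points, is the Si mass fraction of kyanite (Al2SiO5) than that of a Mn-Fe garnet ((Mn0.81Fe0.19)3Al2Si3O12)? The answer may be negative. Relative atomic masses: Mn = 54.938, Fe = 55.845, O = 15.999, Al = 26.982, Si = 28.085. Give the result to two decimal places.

0.33 percentage points

First mineral: 28.085 g Si in 162.044 g formula = 17.33 wt% Si.
Second mineral: 84.255 g Si in 495.538 g formula = 17.00 wt% Si.
17.33% − 17.00% gives a difference of 0.33 percentage points.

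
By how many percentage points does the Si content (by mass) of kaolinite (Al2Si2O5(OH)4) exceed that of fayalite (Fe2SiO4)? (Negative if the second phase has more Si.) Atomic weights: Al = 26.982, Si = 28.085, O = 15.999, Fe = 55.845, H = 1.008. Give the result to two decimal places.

First mineral: 56.170 g Si in 258.157 g formula = 21.76 wt% Si.
Second mineral: 28.085 g Si in 203.771 g formula = 13.78 wt% Si.
21.76% − 13.78% gives a difference of 7.98 percentage points.

7.98 percentage points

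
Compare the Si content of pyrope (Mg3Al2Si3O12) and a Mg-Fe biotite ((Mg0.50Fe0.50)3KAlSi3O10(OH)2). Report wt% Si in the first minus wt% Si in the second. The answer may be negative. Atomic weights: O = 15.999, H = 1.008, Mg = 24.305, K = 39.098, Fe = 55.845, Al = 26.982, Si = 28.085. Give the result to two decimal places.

2.76 percentage points

Si in Mg3Al2Si3O12: molar mass 403.122 g/mol; 3×28.085 = 84.255 g → 20.90 wt%.
Si in (Mg0.50Fe0.50)3KAlSi3O10(OH)2: molar mass 464.564 g/mol; 3×28.085 = 84.255 g → 18.14 wt%.
Difference = 20.90 − 18.14 = 2.76 percentage points.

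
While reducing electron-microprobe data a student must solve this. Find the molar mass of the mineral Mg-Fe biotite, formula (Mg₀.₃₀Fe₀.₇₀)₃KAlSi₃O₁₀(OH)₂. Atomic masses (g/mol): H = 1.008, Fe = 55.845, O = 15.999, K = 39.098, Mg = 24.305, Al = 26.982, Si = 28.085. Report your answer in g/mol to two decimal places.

483.49 g/mol

Mg: 0.90 × 24.305 = 21.8745
Fe: 2.10 × 55.845 = 117.2745
K: 1 × 39.098 = 39.0980
Al: 1 × 26.982 = 26.9820
Si: 3 × 28.085 = 84.2550
O: 12 × 15.999 = 191.9880
H: 2 × 1.008 = 2.0160
Summing the contributions gives the formula mass.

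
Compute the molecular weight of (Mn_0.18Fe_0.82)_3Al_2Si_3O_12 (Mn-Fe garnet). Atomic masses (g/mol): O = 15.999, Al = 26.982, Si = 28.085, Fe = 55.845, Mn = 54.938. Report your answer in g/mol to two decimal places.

497.25 g/mol

Mn: 0.54 × 54.938 = 29.6665
Fe: 2.46 × 55.845 = 137.3787
Al: 2 × 26.982 = 53.9640
Si: 3 × 28.085 = 84.2550
O: 12 × 15.999 = 191.9880
Summing the contributions gives the formula mass.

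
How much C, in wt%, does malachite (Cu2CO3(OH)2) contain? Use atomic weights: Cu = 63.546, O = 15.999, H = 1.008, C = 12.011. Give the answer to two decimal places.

M(Cu2CO3(OH)2) = 221.114 g/mol.
C contributes 1 × 12.011 = 12.011 g per mole.
12.011/221.114 = 0.0543 → 5.43%.

5.43 wt%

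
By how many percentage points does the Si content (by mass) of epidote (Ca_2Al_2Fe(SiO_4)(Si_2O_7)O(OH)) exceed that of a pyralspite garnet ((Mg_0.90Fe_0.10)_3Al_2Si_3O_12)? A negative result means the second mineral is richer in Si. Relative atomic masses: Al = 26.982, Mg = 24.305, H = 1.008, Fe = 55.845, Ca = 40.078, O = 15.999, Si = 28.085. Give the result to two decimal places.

-2.98 percentage points

First mineral: 84.255 g Si in 483.215 g formula = 17.44 wt% Si.
Second mineral: 84.255 g Si in 412.584 g formula = 20.42 wt% Si.
17.44% − 20.42% gives a difference of -2.98 percentage points.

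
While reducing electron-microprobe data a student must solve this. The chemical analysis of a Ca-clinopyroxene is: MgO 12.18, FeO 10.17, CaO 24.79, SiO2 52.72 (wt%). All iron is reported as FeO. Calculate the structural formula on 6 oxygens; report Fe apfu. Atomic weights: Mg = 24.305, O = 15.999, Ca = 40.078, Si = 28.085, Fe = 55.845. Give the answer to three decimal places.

MgO (M=40.304): mol = 0.30220; Mg = 0.30220, O = 0.30220.
FeO (M=71.844): mol = 0.14156; Fe = 0.14156, O = 0.14156.
CaO (M=56.077): mol = 0.44207; Ca = 0.44207, O = 0.44207.
SiO2 (M=60.083): mol = 0.87745; Si = 0.87745, O = 1.75490.
ΣO = 2.64073; factor = 6/ΣO = 2.27210.
Fe apfu = 0.14156 × 2.27210 = 0.322.

0.322 Fe apfu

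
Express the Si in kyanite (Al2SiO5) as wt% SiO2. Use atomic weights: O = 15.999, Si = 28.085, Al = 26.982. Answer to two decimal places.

Molar mass of Al2SiO5 = 2·26.982 + 1·28.085 + 5·15.999 = 162.044 g/mol.
Each formula unit contains 1 Si, equivalent to 1/1 = 1.0000 mol SiO2.
M(SiO2) = 1×28.085 + 2×15.999 = 60.083 g/mol.
Mass of SiO2 per formula unit = 1.0000 × 60.083 = 60.083 g.
SiO2 wt% = 60.083 / 162.044 × 100 = 37.08%.

37.08 wt%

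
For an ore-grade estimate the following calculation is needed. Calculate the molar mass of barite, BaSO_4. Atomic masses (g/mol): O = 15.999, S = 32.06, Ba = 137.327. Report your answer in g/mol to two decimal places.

M = 1·137.327 + 1·32.06 + 4·15.999

233.38 g/mol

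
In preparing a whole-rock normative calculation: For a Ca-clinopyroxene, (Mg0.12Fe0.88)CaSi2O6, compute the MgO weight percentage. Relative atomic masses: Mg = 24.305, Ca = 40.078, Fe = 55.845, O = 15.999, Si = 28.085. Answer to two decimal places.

1.98 wt%

M((Mg0.12Fe0.88)CaSi2O6) = 244.302 g/mol; M(MgO) = 40.304 g/mol.
Moles MgO per formula unit = 0.12 Mg ÷ 1 = 0.1200.
MgO fraction = (0.1200 × 40.304) / 244.302 = 4.836/244.302 = 0.0198.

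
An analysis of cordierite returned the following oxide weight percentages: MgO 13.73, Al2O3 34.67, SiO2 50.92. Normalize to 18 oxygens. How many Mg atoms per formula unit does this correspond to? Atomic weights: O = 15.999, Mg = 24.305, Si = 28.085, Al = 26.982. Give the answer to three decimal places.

2.007 Mg apfu

MgO: 13.73/40.304 = 0.34066 mol → 0.34066 mol Mg, 0.34066 mol O.
Al2O3: 34.67/101.961 = 0.34003 mol → 0.68006 mol Al, 1.02009 mol O.
SiO2: 50.92/60.083 = 0.84749 mol → 0.84749 mol Si, 1.69498 mol O.
Total oxygen = 3.05573 mol. Normalization factor = 18/3.05573 = 5.89057.
Mg per 18 O = 0.34066 × 5.89057 = 2.007.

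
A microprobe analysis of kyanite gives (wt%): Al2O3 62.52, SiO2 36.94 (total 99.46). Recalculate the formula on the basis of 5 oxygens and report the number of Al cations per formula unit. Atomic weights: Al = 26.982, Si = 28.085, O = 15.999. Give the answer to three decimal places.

62.52 wt% Al2O3 ÷ 101.961 g/mol = 0.61318 mol, giving 1.22636 Al and 1.83954 O.
36.94 wt% SiO2 ÷ 60.083 g/mol = 0.61482 mol, giving 0.61482 Si and 1.22964 O.
Oxygen sums to 3.06918; scaling by 5/3.06918 = 1.62910 puts the formula on 5 O.
Al: 1.22636 × 1.62910 = 1.998 atoms per formula unit.

1.998 Al apfu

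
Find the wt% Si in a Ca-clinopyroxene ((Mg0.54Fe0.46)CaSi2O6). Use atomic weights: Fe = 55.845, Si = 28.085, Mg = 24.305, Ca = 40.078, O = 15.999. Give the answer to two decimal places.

24.31 weight percent

Molar mass of (Mg0.54Fe0.46)CaSi2O6: 0.54*24.305 + 0.46*55.845 + 1*40.078 + 2*28.085 + 6*15.999 = 231.055 g/mol.
Mass of Si per formula unit: 2 × 28.085 = 56.170 g.
Weight fraction Si = 56.170 / 231.055 = 0.2431.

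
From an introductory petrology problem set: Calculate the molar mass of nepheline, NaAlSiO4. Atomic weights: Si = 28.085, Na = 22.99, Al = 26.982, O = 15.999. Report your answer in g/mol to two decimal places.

142.05 g/mol

M = 1(22.99) + 1(26.982) + 1(28.085) + 4(15.999)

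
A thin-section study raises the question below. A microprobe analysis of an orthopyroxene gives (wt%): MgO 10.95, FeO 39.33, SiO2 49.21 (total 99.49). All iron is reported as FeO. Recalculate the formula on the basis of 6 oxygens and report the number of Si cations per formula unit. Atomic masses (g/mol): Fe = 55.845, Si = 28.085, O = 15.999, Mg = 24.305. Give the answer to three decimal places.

10.95 wt% MgO ÷ 40.304 g/mol = 0.27169 mol, giving 0.27169 Mg and 0.27169 O.
39.33 wt% FeO ÷ 71.844 g/mol = 0.54744 mol, giving 0.54744 Fe and 0.54744 O.
49.21 wt% SiO2 ÷ 60.083 g/mol = 0.81903 mol, giving 0.81903 Si and 1.63806 O.
Oxygen sums to 2.45719; scaling by 6/2.45719 = 2.44181 puts the formula on 6 O.
Si: 0.81903 × 2.44181 = 2.000 atoms per formula unit.

2.000 Si apfu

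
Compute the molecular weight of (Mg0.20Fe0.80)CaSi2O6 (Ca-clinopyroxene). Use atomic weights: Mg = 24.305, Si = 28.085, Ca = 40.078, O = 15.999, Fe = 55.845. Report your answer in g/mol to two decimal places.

241.78 g/mol

Mg: 0.20 × 24.305 = 4.8610
Fe: 0.80 × 55.845 = 44.6760
Ca: 1 × 40.078 = 40.0780
Si: 2 × 28.085 = 56.1700
O: 6 × 15.999 = 95.9940
Summing the contributions gives the formula mass.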